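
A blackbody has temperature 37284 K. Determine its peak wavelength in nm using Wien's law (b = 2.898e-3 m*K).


lam_max = b / T = 2.898e-3 / 37284 = 7.773e-08 m = 77.7277 nm

77.7277 nm


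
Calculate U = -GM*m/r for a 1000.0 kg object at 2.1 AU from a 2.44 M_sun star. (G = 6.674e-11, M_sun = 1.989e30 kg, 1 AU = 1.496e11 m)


M = 2.44 * 1.989e30 kg = 4.85316e+30 kg; r = 2.1 AU * 1.496e11 m/AU = 3.1416e+11 m. U = -GM*m/r = -(6.674e-11 * 4.85316e+30 * 1000.0) / 3.1416e+11 = -1.031e+12

-1.031e+12 J


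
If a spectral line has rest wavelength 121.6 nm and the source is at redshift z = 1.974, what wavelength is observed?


lam_obs = lam_emit * (1 + z) = 121.6 * (1 + 1.974) = 361.6384

361.6384 nm


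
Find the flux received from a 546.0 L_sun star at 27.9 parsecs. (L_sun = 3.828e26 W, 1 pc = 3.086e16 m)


F = L / (4*pi*d^2) = 2.090e+29 / (4*pi*(8.610e+17)^2) = 2.244e-08

2.244e-08 W/m^2


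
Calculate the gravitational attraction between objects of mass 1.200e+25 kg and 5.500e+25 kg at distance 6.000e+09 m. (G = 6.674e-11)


F = G*m1*m2/r^2 = 6.674e-11 * 1.200e+25 * 5.500e+25 / (6.000e+09)^2 = 6.674e-11 * 6.600e+50 / 3.600e+19 = 1.224e+21

1.224e+21 N


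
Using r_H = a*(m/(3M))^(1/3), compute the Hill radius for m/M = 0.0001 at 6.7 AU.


r_H = a * (m/3M)^(1/3) = 6.7 * (0.0001/3)^(1/3) = 0.2156

0.2156 AU


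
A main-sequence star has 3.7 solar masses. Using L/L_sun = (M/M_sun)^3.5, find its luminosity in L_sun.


L/L_sun = (M/M_sun)^3.5 = 3.7^3.5 = 97.433

97.433 L_sun


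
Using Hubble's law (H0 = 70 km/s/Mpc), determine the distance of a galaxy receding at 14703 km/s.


d = v / H0 = 14703 / 70 = 210.0429

210.0429 Mpc


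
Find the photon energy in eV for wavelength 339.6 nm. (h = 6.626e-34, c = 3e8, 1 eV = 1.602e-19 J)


E = hc/lambda = 6.626e-34 * 3e8 / 3.396e-07 = 5.853e-19 J = 3.6538 eV

3.6538 eV


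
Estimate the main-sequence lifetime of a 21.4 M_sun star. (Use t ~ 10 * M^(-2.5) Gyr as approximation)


t = 10 * M^(-2.5) = 10 * 21.4^(-2.5) = 0.0047

0.0047 Gyr


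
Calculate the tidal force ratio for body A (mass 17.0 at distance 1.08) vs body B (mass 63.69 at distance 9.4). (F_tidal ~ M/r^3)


Ratio = (M1/r1^3) / (M2/r2^3) = (17.0/1.08^3) / (63.69/9.4^3) = 175.9908

175.9908


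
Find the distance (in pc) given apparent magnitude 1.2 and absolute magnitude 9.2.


d = 10^((m - M + 5)/5) = 10^((1.2 - 9.2 + 5)/5) = 0.2512

0.2512 pc


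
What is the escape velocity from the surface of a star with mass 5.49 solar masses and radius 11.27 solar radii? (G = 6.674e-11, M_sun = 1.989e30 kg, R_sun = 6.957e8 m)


M = 5.49 * 1.989e30 kg = 1.091961e+31 kg; R = 11.27 * 6.957e8 m = 7.840539e+09 m. v_esc = sqrt(2GM/R) = sqrt(2 * 6.674e-11 * 1.091961e+31 / 7.840539e+09) = 431160.2381

431160.2381 m/s


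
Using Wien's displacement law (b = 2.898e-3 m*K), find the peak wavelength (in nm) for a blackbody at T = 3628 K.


lam_max = b / T = 2.898e-3 / 3628 = 7.988e-07 m = 798.7872 nm

798.7872 nm


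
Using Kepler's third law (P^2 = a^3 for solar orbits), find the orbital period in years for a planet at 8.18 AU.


P = a^(3/2) = 8.18^1.5 = 23.3954

23.3954 years


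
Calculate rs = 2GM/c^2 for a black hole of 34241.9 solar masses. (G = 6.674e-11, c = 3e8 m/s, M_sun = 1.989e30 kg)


M = 34241.9 * 1.989e30 kg = 6.81071391e+34 kg. rs = 2GM/c^2 = 2 * 6.674e-11 * 6.81071391e+34 / (3e8)^2 = 1.010e+08

1.010e+08 m


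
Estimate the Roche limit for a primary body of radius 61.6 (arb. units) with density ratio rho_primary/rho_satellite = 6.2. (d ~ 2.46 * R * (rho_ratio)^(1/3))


d_Roche = 2.46 * 61.6 * 6.2^(1/3) = 278.3854

278.3854


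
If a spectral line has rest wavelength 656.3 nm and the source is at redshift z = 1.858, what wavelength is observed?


lam_obs = lam_emit * (1 + z) = 656.3 * (1 + 1.858) = 1875.7054

1875.7054 nm


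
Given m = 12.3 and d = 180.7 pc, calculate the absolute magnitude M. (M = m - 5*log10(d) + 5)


M = m - 5*log10(d) + 5 = 12.3 - 5*log10(180.7) + 5 = 6.0152

6.0152


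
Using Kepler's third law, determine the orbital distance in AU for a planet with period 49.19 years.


a = P^(2/3) = 49.19^(2/3) = 13.4251

13.4251 AU


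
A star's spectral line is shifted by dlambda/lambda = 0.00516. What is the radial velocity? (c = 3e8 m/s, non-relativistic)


v = (dlambda/lambda) * c = 0.00516 * 3e8 = 1.548e+06

1.548e+06 m/s


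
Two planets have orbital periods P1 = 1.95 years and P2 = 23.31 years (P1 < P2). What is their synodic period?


1/P_syn = |1/P1 - 1/P2| = |1/1.95 - 1/23.31| => P_syn = 2.128

2.128 years


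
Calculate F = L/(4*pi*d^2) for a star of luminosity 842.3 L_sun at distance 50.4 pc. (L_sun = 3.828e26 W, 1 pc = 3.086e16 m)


F = L / (4*pi*d^2) = 3.224e+29 / (4*pi*(1.555e+18)^2) = 1.061e-08

1.061e-08 W/m^2


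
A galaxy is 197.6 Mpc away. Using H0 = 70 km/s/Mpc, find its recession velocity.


v = H0 * d = 70 * 197.6 = 13832.0

13832.0 km/s


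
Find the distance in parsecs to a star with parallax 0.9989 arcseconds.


d = 1/p = 1/0.9989 = 1.0011

1.0011 pc


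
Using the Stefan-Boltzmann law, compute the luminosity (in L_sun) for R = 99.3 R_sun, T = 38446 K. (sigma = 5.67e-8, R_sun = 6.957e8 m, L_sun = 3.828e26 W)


R = 99.3 * 6.957e8 m = 6.908301e+10 m. L = 4*pi*R^2*sigma*T^4 = 4*pi*(6.908301e+10)^2 * 5.67e-8 * 38446^4 = 7.429166181e+33 W. L/L_sun = 7.429166181e+33 / 3.828e26 = 1.941e+07

1.941e+07 L_sun


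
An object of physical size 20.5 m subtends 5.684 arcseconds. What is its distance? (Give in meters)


D = size / theta_rad, theta_rad = 5.684 * pi/(180*3600) = 2.756e-05, D = 743917.7565

743917.7565 m


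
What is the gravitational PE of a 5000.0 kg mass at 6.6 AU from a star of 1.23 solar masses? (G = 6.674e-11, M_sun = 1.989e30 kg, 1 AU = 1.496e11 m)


M = 1.23 * 1.989e30 kg = 2.44647e+30 kg; r = 6.6 AU * 1.496e11 m/AU = 9.8736e+11 m. U = -GM*m/r = -(6.674e-11 * 2.44647e+30 * 5000.0) / 9.8736e+11 = -8.268e+11

-8.268e+11 J


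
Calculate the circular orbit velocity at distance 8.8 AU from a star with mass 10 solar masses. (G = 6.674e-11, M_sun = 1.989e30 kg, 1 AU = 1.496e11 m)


v = sqrt(GM/r) = sqrt(6.674e-11 * 1.989e+31 / 1.316e+12) = 31754.3597

31754.3597 m/s


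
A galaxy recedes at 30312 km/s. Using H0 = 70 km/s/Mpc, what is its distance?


d = v / H0 = 30312 / 70 = 433.0286

433.0286 Mpc


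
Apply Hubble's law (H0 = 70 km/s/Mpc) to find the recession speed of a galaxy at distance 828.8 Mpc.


v = H0 * d = 70 * 828.8 = 58016.0

58016.0 km/s


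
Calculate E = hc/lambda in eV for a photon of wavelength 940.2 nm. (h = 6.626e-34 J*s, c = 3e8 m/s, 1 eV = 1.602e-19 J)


E = hc/lambda = 6.626e-34 * 3e8 / 9.402e-07 = 2.114e-19 J = 1.3197 eV

1.3197 eV


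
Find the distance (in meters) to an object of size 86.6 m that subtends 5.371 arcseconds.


D = size / theta_rad, theta_rad = 5.371 * pi/(180*3600) = 2.604e-05, D = 3.326e+06

3.326e+06 m


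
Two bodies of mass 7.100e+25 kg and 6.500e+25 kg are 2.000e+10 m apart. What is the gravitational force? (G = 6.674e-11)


F = G*m1*m2/r^2 = 6.674e-11 * 7.100e+25 * 6.500e+25 / (2.000e+10)^2 = 6.674e-11 * 4.615e+51 / 4.000e+20 = 7.700e+20

7.700e+20 N


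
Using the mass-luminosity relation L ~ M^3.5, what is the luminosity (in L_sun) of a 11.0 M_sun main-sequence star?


L/L_sun = (M/M_sun)^3.5 = 11.0^3.5 = 4414.4276

4414.4276 L_sun


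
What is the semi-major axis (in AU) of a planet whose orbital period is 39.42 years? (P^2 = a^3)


a = P^(2/3) = 39.42^(2/3) = 11.5827

11.5827 AU


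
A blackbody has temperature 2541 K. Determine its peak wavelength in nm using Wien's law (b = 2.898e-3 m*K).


lam_max = b / T = 2.898e-3 / 2541 = 1.140e-06 m = 1140.4959 nm

1140.4959 nm


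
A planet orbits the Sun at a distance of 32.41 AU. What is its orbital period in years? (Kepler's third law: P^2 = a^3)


P = a^(3/2) = 32.41^1.5 = 184.5094

184.5094 years


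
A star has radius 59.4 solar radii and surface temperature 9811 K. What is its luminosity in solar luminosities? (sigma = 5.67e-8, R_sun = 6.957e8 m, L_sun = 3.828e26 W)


R = 59.4 * 6.957e8 m = 4.132458e+10 m. L = 4*pi*R^2*sigma*T^4 = 4*pi*(4.132458e+10)^2 * 5.67e-8 * 9811^4 = 1.127360781e+31 W. L/L_sun = 1.127360781e+31 / 3.828e26 = 29450.3861

29450.3861 L_sun


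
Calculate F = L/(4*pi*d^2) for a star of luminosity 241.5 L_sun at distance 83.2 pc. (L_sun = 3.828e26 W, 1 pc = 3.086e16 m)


F = L / (4*pi*d^2) = 9.245e+28 / (4*pi*(2.568e+18)^2) = 1.116e-09

1.116e-09 W/m^2


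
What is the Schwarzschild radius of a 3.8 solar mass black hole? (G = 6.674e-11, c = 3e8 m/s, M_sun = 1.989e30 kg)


M = 3.8 * 1.989e30 kg = 7.5582e+30 kg. rs = 2GM/c^2 = 2 * 6.674e-11 * 7.5582e+30 / (3e8)^2 = 11209.6504

11209.6504 m


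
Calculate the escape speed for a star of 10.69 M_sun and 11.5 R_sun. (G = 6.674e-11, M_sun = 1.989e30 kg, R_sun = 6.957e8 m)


M = 10.69 * 1.989e30 kg = 2.126241e+31 kg; R = 11.5 * 6.957e8 m = 8.00055e+09 m. v_esc = sqrt(2GM/R) = sqrt(2 * 6.674e-11 * 2.126241e+31 / 8.00055e+09) = 595599.6328

595599.6328 m/s


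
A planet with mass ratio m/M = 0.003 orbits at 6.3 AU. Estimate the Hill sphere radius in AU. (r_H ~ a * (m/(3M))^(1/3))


r_H = a * (m/3M)^(1/3) = 6.3 * (0.003/3)^(1/3) = 0.63

0.63 AU


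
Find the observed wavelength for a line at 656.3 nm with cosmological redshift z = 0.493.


lam_obs = lam_emit * (1 + z) = 656.3 * (1 + 0.493) = 979.8559

979.8559 nm


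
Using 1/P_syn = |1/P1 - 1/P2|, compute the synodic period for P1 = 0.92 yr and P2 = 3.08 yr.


1/P_syn = |1/P1 - 1/P2| = |1/0.92 - 1/3.08| => P_syn = 1.3119

1.3119 years


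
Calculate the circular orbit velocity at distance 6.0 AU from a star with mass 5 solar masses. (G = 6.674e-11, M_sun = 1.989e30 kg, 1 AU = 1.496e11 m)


v = sqrt(GM/r) = sqrt(6.674e-11 * 9.945e+30 / 8.976e+11) = 27192.809

27192.809 m/s


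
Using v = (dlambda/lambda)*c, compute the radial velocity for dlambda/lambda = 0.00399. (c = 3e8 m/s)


v = (dlambda/lambda) * c = 0.00399 * 3e8 = 1.197e+06

1.197e+06 m/s


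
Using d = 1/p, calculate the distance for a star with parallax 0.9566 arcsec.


d = 1/p = 1/0.9566 = 1.0454

1.0454 pc


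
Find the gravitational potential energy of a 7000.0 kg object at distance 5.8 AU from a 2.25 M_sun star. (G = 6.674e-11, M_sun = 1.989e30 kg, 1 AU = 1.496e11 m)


M = 2.25 * 1.989e30 kg = 4.47525e+30 kg; r = 5.8 AU * 1.496e11 m/AU = 8.6768e+11 m. U = -GM*m/r = -(6.674e-11 * 4.47525e+30 * 7000.0) / 8.6768e+11 = -2.410e+12

-2.410e+12 J


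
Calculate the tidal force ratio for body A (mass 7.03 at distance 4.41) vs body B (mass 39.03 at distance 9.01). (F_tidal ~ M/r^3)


Ratio = (M1/r1^3) / (M2/r2^3) = (7.03/4.41^3) / (39.03/9.01^3) = 1.5361

1.5361


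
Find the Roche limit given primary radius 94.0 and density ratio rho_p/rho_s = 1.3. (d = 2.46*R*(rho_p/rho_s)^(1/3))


d_Roche = 2.46 * 94.0 * 1.3^(1/3) = 252.3737

252.3737


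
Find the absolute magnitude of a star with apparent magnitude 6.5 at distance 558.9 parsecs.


M = m - 5*log10(d) + 5 = 6.5 - 5*log10(558.9) + 5 = -2.2367

-2.2367


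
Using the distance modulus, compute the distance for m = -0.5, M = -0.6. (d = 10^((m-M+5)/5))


d = 10^((m - M + 5)/5) = 10^((-0.5 - -0.6 + 5)/5) = 10.4713

10.4713 pc


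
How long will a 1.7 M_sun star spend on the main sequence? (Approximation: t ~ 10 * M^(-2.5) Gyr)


t = 10 * M^(-2.5) = 10 * 1.7^(-2.5) = 2.6539

2.6539 Gyr


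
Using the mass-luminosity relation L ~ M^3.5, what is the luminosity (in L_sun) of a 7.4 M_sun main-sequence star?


L/L_sun = (M/M_sun)^3.5 = 7.4^3.5 = 1102.3285

1102.3285 L_sun


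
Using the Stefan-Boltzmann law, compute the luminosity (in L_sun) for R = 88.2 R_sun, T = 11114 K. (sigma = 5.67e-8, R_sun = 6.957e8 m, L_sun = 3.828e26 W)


R = 88.2 * 6.957e8 m = 6.136074e+10 m. L = 4*pi*R^2*sigma*T^4 = 4*pi*(6.136074e+10)^2 * 5.67e-8 * 11114^4 = 4.093131238e+31 W. L/L_sun = 4.093131238e+31 / 3.828e26 = 106926.1034

106926.1034 L_sun


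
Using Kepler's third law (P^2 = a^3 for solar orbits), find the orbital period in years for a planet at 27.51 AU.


P = a^(3/2) = 27.51^1.5 = 144.2899

144.2899 years


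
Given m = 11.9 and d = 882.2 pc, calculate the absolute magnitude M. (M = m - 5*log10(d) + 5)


M = m - 5*log10(d) + 5 = 11.9 - 5*log10(882.2) + 5 = 2.1722

2.1722


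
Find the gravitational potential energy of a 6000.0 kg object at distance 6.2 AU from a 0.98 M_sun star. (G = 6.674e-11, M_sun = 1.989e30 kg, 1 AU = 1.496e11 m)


M = 0.98 * 1.989e30 kg = 1.94922e+30 kg; r = 6.2 AU * 1.496e11 m/AU = 9.2752e+11 m. U = -GM*m/r = -(6.674e-11 * 1.94922e+30 * 6000.0) / 9.2752e+11 = -8.415e+11

-8.415e+11 J


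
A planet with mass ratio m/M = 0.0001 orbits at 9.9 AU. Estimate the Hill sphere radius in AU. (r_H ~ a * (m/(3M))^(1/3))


r_H = a * (m/3M)^(1/3) = 9.9 * (0.0001/3)^(1/3) = 0.3186

0.3186 AU


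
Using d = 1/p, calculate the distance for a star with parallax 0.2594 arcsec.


d = 1/p = 1/0.2594 = 3.8551

3.8551 pc


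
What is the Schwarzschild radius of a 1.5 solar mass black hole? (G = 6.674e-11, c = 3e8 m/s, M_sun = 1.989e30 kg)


M = 1.5 * 1.989e30 kg = 2.9835e+30 kg. rs = 2GM/c^2 = 2 * 6.674e-11 * 2.9835e+30 / (3e8)^2 = 4424.862

4424.862 m


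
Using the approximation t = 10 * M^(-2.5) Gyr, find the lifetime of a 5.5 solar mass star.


t = 10 * M^(-2.5) = 10 * 5.5^(-2.5) = 0.141

0.141 Gyr


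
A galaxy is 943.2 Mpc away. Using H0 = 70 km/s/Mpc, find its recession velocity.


v = H0 * d = 70 * 943.2 = 66024.0

66024.0 km/s


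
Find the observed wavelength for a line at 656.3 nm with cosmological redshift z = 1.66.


lam_obs = lam_emit * (1 + z) = 656.3 * (1 + 1.66) = 1745.758

1745.758 nm


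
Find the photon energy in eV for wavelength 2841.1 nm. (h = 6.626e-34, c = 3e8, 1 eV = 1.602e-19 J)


E = hc/lambda = 6.626e-34 * 3e8 / 2.841e-06 = 6.997e-20 J = 0.4367 eV

0.4367 eV


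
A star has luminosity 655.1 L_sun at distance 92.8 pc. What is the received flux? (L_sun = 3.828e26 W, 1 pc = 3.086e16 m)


F = L / (4*pi*d^2) = 2.508e+29 / (4*pi*(2.864e+18)^2) = 2.433e-09

2.433e-09 W/m^2


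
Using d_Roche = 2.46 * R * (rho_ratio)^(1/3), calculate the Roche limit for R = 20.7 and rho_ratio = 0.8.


d_Roche = 2.46 * 20.7 * 0.8^(1/3) = 47.2718

47.2718


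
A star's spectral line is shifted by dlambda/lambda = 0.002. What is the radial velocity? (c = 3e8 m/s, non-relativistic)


v = (dlambda/lambda) * c = 0.002 * 3e8 = 600000.0

600000.0 m/s


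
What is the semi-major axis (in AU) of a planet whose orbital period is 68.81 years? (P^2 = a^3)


a = P^(2/3) = 68.81^(2/3) = 16.7919

16.7919 AU


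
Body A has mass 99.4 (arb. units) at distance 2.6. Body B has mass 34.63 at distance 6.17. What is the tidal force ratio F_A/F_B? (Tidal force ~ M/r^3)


Ratio = (M1/r1^3) / (M2/r2^3) = (99.4/2.6^3) / (34.63/6.17^3) = 38.3592

38.3592


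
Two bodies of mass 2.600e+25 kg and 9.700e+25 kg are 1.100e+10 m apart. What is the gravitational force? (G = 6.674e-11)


F = G*m1*m2/r^2 = 6.674e-11 * 2.600e+25 * 9.700e+25 / (1.100e+10)^2 = 6.674e-11 * 2.522e+51 / 1.210e+20 = 1.391e+21

1.391e+21 N


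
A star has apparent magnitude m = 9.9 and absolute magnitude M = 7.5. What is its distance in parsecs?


d = 10^((m - M + 5)/5) = 10^((9.9 - 7.5 + 5)/5) = 30.1995

30.1995 pc


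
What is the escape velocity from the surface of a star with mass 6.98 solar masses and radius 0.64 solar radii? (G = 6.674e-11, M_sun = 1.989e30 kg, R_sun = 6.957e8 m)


M = 6.98 * 1.989e30 kg = 1.388322e+31 kg; R = 0.64 * 6.957e8 m = 4.45248e+08 m. v_esc = sqrt(2GM/R) = sqrt(2 * 6.674e-11 * 1.388322e+31 / 4.45248e+08) = 2.040e+06

2.040e+06 m/s


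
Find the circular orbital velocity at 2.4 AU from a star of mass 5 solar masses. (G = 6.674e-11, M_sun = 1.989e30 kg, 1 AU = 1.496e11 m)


v = sqrt(GM/r) = sqrt(6.674e-11 * 9.945e+30 / 3.590e+11) = 42995.6063

42995.6063 m/s


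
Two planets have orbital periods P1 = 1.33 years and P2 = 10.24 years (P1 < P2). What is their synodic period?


1/P_syn = |1/P1 - 1/P2| = |1/1.33 - 1/10.24| => P_syn = 1.5285

1.5285 years


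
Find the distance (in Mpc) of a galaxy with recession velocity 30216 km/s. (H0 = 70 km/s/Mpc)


d = v / H0 = 30216 / 70 = 431.6571

431.6571 Mpc


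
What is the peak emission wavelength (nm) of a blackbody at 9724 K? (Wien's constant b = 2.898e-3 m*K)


lam_max = b / T = 2.898e-3 / 9724 = 2.980e-07 m = 298.0255 nm

298.0255 nm


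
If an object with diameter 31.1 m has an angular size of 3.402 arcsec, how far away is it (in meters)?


D = size / theta_rad, theta_rad = 3.402 * pi/(180*3600) = 1.649e-05, D = 1.886e+06

1.886e+06 m


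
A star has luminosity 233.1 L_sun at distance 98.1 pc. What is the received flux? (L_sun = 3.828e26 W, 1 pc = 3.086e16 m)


F = L / (4*pi*d^2) = 8.923e+28 / (4*pi*(3.027e+18)^2) = 7.748e-10

7.748e-10 W/m^2


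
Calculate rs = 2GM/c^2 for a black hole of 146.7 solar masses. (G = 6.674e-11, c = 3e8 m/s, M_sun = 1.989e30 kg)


M = 146.7 * 1.989e30 kg = 2.917863e+32 kg. rs = 2GM/c^2 = 2 * 6.674e-11 * 2.917863e+32 / (3e8)^2 = 432751.5036

432751.5036 m


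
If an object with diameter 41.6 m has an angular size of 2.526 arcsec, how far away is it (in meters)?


D = size / theta_rad, theta_rad = 2.526 * pi/(180*3600) = 1.225e-05, D = 3.397e+06

3.397e+06 m


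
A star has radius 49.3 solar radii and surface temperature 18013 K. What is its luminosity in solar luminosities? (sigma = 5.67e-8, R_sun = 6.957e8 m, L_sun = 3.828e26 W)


R = 49.3 * 6.957e8 m = 3.429801e+10 m. L = 4*pi*R^2*sigma*T^4 = 4*pi*(3.429801e+10)^2 * 5.67e-8 * 18013^4 = 8.824192309e+31 W. L/L_sun = 8.824192309e+31 / 3.828e26 = 230517.0405

230517.0405 L_sun


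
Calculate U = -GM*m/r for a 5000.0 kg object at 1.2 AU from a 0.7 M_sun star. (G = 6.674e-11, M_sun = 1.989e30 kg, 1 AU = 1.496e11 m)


M = 0.7 * 1.989e30 kg = 1.3923e+30 kg; r = 1.2 AU * 1.496e11 m/AU = 1.7952e+11 m. U = -GM*m/r = -(6.674e-11 * 1.3923e+30 * 5000.0) / 1.7952e+11 = -2.588e+12

-2.588e+12 J


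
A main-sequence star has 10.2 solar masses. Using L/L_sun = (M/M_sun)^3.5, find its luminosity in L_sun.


L/L_sun = (M/M_sun)^3.5 = 10.2^3.5 = 3389.2266

3389.2266 L_sun


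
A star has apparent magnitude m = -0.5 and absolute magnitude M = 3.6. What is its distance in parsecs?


d = 10^((m - M + 5)/5) = 10^((-0.5 - 3.6 + 5)/5) = 1.5136

1.5136 pc


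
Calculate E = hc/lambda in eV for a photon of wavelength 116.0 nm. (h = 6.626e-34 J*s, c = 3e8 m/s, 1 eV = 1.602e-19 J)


E = hc/lambda = 6.626e-34 * 3e8 / 1.160e-07 = 1.714e-18 J = 10.6968 eV

10.6968 eV


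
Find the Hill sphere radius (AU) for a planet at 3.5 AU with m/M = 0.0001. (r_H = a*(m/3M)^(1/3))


r_H = a * (m/3M)^(1/3) = 3.5 * (0.0001/3)^(1/3) = 0.1126

0.1126 AU


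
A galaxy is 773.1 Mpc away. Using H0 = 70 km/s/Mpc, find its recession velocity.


v = H0 * d = 70 * 773.1 = 54117.0

54117.0 km/s


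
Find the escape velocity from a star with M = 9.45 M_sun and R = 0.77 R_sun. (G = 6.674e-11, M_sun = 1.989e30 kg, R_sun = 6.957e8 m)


M = 9.45 * 1.989e30 kg = 1.879605e+31 kg; R = 0.77 * 6.957e8 m = 5.35689e+08 m. v_esc = sqrt(2GM/R) = sqrt(2 * 6.674e-11 * 1.879605e+31 / 5.35689e+08) = 2.164e+06

2.164e+06 m/s


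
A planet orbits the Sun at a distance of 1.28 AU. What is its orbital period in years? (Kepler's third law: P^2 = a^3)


P = a^(3/2) = 1.28^1.5 = 1.4482

1.4482 years


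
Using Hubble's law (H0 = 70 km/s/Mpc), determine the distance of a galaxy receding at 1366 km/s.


d = v / H0 = 1366 / 70 = 19.5143

19.5143 Mpc


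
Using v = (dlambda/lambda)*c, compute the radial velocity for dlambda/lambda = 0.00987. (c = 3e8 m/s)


v = (dlambda/lambda) * c = 0.00987 * 3e8 = 2.961e+06

2.961e+06 m/s


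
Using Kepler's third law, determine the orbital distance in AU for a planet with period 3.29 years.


a = P^(2/3) = 3.29^(2/3) = 2.2121

2.2121 AU


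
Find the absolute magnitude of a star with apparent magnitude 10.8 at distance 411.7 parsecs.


M = m - 5*log10(d) + 5 = 10.8 - 5*log10(411.7) + 5 = 2.7271

2.7271


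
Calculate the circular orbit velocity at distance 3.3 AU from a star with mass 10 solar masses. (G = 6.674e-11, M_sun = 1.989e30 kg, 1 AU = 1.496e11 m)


v = sqrt(GM/r) = sqrt(6.674e-11 * 1.989e+31 / 4.937e+11) = 51854.6522

51854.6522 m/s


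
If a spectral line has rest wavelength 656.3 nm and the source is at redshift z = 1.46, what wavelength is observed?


lam_obs = lam_emit * (1 + z) = 656.3 * (1 + 1.46) = 1614.498

1614.498 nm


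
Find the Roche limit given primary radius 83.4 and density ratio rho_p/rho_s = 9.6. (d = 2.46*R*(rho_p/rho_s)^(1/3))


d_Roche = 2.46 * 83.4 * 9.6^(1/3) = 436.0386

436.0386


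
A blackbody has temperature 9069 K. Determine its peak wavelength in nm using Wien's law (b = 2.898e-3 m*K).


lam_max = b / T = 2.898e-3 / 9069 = 3.196e-07 m = 319.5501 nm

319.5501 nm


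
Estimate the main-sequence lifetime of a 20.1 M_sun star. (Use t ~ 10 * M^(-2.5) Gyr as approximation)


t = 10 * M^(-2.5) = 10 * 20.1^(-2.5) = 0.0055

0.0055 Gyr


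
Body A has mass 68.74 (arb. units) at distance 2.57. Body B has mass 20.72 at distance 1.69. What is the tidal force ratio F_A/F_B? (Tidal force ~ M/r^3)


Ratio = (M1/r1^3) / (M2/r2^3) = (68.74/2.57^3) / (20.72/1.69^3) = 0.9434

0.9434


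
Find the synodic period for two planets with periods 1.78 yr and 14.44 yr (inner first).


1/P_syn = |1/P1 - 1/P2| = |1/1.78 - 1/14.44| => P_syn = 2.0303

2.0303 years


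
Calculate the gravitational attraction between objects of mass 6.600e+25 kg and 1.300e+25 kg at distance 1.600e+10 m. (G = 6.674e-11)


F = G*m1*m2/r^2 = 6.674e-11 * 6.600e+25 * 1.300e+25 / (1.600e+10)^2 = 6.674e-11 * 8.580e+50 / 2.560e+20 = 2.237e+20

2.237e+20 N


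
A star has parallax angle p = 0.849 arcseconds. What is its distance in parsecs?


d = 1/p = 1/0.849 = 1.1779

1.1779 pc


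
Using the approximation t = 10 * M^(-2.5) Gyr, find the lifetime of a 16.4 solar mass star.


t = 10 * M^(-2.5) = 10 * 16.4^(-2.5) = 0.0092

0.0092 Gyr


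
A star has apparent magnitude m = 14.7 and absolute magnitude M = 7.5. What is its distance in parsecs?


d = 10^((m - M + 5)/5) = 10^((14.7 - 7.5 + 5)/5) = 275.4229

275.4229 pc


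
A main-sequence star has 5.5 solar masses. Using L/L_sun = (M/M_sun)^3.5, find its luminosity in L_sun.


L/L_sun = (M/M_sun)^3.5 = 5.5^3.5 = 390.184

390.184 L_sun


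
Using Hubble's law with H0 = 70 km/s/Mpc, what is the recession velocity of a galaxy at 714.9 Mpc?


v = H0 * d = 70 * 714.9 = 50043.0

50043.0 km/s


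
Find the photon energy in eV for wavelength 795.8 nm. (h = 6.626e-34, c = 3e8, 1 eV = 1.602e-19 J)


E = hc/lambda = 6.626e-34 * 3e8 / 7.958e-07 = 2.498e-19 J = 1.5592 eV

1.5592 eV


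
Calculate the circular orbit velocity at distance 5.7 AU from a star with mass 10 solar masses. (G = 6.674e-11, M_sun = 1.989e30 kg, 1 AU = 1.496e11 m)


v = sqrt(GM/r) = sqrt(6.674e-11 * 1.989e+31 / 8.527e+11) = 39455.4743

39455.4743 m/s


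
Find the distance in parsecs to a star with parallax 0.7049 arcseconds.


d = 1/p = 1/0.7049 = 1.4186

1.4186 pc


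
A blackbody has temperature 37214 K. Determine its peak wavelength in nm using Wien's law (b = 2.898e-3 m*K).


lam_max = b / T = 2.898e-3 / 37214 = 7.787e-08 m = 77.8739 nm

77.8739 nm


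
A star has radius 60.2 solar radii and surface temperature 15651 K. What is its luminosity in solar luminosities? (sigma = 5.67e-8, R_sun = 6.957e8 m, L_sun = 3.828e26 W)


R = 60.2 * 6.957e8 m = 4.188114e+10 m. L = 4*pi*R^2*sigma*T^4 = 4*pi*(4.188114e+10)^2 * 5.67e-8 * 15651^4 = 7.498912358e+31 W. L/L_sun = 7.498912358e+31 / 3.828e26 = 195896.3521

195896.3521 L_sun


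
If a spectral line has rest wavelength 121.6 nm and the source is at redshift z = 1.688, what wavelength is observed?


lam_obs = lam_emit * (1 + z) = 121.6 * (1 + 1.688) = 326.8608

326.8608 nm


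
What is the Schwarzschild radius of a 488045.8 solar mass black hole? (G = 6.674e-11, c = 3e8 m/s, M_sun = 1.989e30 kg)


M = 488045.8 * 1.989e30 kg = 9.707230962e+35 kg. rs = 2GM/c^2 = 2 * 6.674e-11 * 9.707230962e+35 / (3e8)^2 = 1.440e+09

1.440e+09 m


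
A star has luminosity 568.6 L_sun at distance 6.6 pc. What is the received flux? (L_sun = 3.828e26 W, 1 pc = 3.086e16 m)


F = L / (4*pi*d^2) = 2.177e+29 / (4*pi*(2.037e+17)^2) = 4.175e-07

4.175e-07 W/m^2


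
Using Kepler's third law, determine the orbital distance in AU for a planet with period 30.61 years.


a = P^(2/3) = 30.61^(2/3) = 9.7853

9.7853 AU


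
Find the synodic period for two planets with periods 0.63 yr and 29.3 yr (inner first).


1/P_syn = |1/P1 - 1/P2| = |1/0.63 - 1/29.3| => P_syn = 0.6438

0.6438 years


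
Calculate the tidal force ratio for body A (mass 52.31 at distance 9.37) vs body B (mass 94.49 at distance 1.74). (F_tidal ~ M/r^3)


Ratio = (M1/r1^3) / (M2/r2^3) = (52.31/9.37^3) / (94.49/1.74^3) = 0.0035

0.0035


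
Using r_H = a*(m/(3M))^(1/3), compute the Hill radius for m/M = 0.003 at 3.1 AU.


r_H = a * (m/3M)^(1/3) = 3.1 * (0.003/3)^(1/3) = 0.31

0.31 AU


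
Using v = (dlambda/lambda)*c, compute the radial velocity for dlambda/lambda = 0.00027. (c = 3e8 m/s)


v = (dlambda/lambda) * c = 0.00027 * 3e8 = 81000.0

81000.0 m/s


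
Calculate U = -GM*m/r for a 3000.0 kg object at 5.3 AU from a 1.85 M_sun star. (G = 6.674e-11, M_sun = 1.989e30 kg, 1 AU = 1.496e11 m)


M = 1.85 * 1.989e30 kg = 3.67965e+30 kg; r = 5.3 AU * 1.496e11 m/AU = 7.9288e+11 m. U = -GM*m/r = -(6.674e-11 * 3.67965e+30 * 3000.0) / 7.9288e+11 = -9.292e+11

-9.292e+11 J


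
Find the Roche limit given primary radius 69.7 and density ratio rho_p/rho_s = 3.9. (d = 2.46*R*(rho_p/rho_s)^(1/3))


d_Roche = 2.46 * 69.7 * 3.9^(1/3) = 269.8916

269.8916


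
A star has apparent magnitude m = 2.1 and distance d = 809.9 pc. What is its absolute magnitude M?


M = m - 5*log10(d) + 5 = 2.1 - 5*log10(809.9) + 5 = -7.4422

-7.4422


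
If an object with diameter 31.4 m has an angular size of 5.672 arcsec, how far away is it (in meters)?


D = size / theta_rad, theta_rad = 5.672 * pi/(180*3600) = 2.750e-05, D = 1.142e+06

1.142e+06 m


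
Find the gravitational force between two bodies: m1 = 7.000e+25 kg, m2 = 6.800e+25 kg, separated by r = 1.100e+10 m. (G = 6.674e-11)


F = G*m1*m2/r^2 = 6.674e-11 * 7.000e+25 * 6.800e+25 / (1.100e+10)^2 = 6.674e-11 * 4.760e+51 / 1.210e+20 = 2.625e+21

2.625e+21 N


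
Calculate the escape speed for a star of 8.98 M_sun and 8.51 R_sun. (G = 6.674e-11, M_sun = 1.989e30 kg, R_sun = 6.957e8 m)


M = 8.98 * 1.989e30 kg = 1.786122e+31 kg; R = 8.51 * 6.957e8 m = 5.920407e+09 m. v_esc = sqrt(2GM/R) = sqrt(2 * 6.674e-11 * 1.786122e+31 / 5.920407e+09) = 634582.1871

634582.1871 m/s


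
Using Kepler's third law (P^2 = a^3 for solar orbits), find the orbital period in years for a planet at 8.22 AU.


P = a^(3/2) = 8.22^1.5 = 23.5672

23.5672 years


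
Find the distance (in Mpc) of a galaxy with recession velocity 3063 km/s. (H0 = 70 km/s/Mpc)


d = v / H0 = 3063 / 70 = 43.7571

43.7571 Mpc


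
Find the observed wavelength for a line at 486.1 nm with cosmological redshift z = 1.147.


lam_obs = lam_emit * (1 + z) = 486.1 * (1 + 1.147) = 1043.6567

1043.6567 nm


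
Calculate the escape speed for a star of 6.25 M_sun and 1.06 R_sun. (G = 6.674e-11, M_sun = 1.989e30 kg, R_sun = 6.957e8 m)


M = 6.25 * 1.989e30 kg = 1.243125e+31 kg; R = 1.06 * 6.957e8 m = 7.37442e+08 m. v_esc = sqrt(2GM/R) = sqrt(2 * 6.674e-11 * 1.243125e+31 / 7.37442e+08) = 1.500e+06

1.500e+06 m/s


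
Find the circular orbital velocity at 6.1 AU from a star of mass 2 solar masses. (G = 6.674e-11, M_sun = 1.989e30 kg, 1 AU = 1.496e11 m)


v = sqrt(GM/r) = sqrt(6.674e-11 * 3.978e+30 / 9.126e+11) = 17056.6908

17056.6908 m/s


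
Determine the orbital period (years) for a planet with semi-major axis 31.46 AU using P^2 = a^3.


P = a^(3/2) = 31.46^1.5 = 176.4567

176.4567 years


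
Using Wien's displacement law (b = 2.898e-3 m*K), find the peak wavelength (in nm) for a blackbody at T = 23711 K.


lam_max = b / T = 2.898e-3 / 23711 = 1.222e-07 m = 122.2218 nm

122.2218 nm


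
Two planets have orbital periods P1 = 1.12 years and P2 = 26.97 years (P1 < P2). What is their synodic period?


1/P_syn = |1/P1 - 1/P2| = |1/1.12 - 1/26.97| => P_syn = 1.1685

1.1685 years


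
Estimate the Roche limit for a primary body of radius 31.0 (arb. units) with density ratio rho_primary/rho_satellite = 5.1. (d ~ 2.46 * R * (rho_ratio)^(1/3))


d_Roche = 2.46 * 31.0 * 5.1^(1/3) = 131.2664

131.2664


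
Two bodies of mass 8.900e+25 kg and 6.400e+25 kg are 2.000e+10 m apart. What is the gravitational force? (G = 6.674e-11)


F = G*m1*m2/r^2 = 6.674e-11 * 8.900e+25 * 6.400e+25 / (2.000e+10)^2 = 6.674e-11 * 5.696e+51 / 4.000e+20 = 9.504e+20

9.504e+20 N


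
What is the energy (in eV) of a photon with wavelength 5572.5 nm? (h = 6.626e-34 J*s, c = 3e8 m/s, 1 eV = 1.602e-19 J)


E = hc/lambda = 6.626e-34 * 3e8 / 5.573e-06 = 3.567e-20 J = 0.2227 eV

0.2227 eV


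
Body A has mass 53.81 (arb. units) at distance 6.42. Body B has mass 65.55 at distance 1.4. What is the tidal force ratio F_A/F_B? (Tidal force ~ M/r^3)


Ratio = (M1/r1^3) / (M2/r2^3) = (53.81/6.42^3) / (65.55/1.4^3) = 0.0085

0.0085


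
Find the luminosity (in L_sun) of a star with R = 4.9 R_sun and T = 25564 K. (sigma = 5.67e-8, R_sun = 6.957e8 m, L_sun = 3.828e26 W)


R = 4.9 * 6.957e8 m = 3.40893e+09 m. L = 4*pi*R^2*sigma*T^4 = 4*pi*(3.40893e+09)^2 * 5.67e-8 * 25564^4 = 3.536261112e+30 W. L/L_sun = 3.536261112e+30 / 3.828e26 = 9237.8817

9237.8817 L_sun


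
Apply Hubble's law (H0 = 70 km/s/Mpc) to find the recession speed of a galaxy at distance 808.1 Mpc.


v = H0 * d = 70 * 808.1 = 56567.0

56567.0 km/s


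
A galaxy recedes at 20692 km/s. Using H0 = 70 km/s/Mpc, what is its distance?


d = v / H0 = 20692 / 70 = 295.6

295.6 Mpc


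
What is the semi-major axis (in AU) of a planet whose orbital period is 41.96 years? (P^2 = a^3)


a = P^(2/3) = 41.96^(2/3) = 12.0751

12.0751 AU


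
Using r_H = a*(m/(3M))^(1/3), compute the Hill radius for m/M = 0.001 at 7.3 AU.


r_H = a * (m/3M)^(1/3) = 7.3 * (0.001/3)^(1/3) = 0.5062

0.5062 AU


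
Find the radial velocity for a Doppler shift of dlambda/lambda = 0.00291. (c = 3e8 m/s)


v = (dlambda/lambda) * c = 0.00291 * 3e8 = 873000.0

873000.0 m/s


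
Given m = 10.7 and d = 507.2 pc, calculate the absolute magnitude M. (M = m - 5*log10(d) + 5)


M = m - 5*log10(d) + 5 = 10.7 - 5*log10(507.2) + 5 = 2.1741

2.1741


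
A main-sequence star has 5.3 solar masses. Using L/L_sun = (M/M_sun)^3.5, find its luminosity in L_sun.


L/L_sun = (M/M_sun)^3.5 = 5.3^3.5 = 342.7406

342.7406 L_sun


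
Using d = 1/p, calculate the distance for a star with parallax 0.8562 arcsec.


d = 1/p = 1/0.8562 = 1.168

1.168 pc


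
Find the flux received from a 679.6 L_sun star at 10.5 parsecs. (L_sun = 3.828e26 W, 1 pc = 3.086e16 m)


F = L / (4*pi*d^2) = 2.602e+29 / (4*pi*(3.240e+17)^2) = 1.972e-07

1.972e-07 W/m^2


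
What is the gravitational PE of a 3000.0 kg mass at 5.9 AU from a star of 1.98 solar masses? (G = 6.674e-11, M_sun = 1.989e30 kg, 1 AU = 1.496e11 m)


M = 1.98 * 1.989e30 kg = 3.93822e+30 kg; r = 5.9 AU * 1.496e11 m/AU = 8.8264e+11 m. U = -GM*m/r = -(6.674e-11 * 3.93822e+30 * 3000.0) / 8.8264e+11 = -8.934e+11

-8.934e+11 J


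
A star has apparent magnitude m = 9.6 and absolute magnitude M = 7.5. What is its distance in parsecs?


d = 10^((m - M + 5)/5) = 10^((9.6 - 7.5 + 5)/5) = 26.3027

26.3027 pc


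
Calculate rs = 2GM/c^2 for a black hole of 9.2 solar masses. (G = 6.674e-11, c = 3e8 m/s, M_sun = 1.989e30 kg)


M = 9.2 * 1.989e30 kg = 1.82988e+31 kg. rs = 2GM/c^2 = 2 * 6.674e-11 * 1.82988e+31 / (3e8)^2 = 27139.1536

27139.1536 m


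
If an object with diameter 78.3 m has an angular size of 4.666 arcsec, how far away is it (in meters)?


D = size / theta_rad, theta_rad = 4.666 * pi/(180*3600) = 2.262e-05, D = 3.461e+06

3.461e+06 m


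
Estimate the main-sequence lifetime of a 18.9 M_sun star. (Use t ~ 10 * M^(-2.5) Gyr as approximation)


t = 10 * M^(-2.5) = 10 * 18.9^(-2.5) = 0.0064

0.0064 Gyr


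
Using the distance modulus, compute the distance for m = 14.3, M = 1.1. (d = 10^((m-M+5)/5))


d = 10^((m - M + 5)/5) = 10^((14.3 - 1.1 + 5)/5) = 4365.1583

4365.1583 pc


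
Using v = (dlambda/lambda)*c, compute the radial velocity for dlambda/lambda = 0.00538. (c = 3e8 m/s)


v = (dlambda/lambda) * c = 0.00538 * 3e8 = 1.614e+06

1.614e+06 m/s


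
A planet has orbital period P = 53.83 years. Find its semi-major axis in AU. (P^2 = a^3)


a = P^(2/3) = 53.83^(2/3) = 14.2566

14.2566 AU


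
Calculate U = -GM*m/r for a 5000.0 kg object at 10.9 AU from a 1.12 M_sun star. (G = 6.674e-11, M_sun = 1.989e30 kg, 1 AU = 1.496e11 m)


M = 1.12 * 1.989e30 kg = 2.22768e+30 kg; r = 10.9 AU * 1.496e11 m/AU = 1.63064e+12 m. U = -GM*m/r = -(6.674e-11 * 2.22768e+30 * 5000.0) / 1.63064e+12 = -4.559e+11

-4.559e+11 J


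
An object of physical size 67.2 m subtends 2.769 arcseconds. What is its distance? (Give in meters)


D = size / theta_rad, theta_rad = 2.769 * pi/(180*3600) = 1.342e-05, D = 5.006e+06

5.006e+06 m


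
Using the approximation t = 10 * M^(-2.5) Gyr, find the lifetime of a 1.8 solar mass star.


t = 10 * M^(-2.5) = 10 * 1.8^(-2.5) = 2.3005

2.3005 Gyr


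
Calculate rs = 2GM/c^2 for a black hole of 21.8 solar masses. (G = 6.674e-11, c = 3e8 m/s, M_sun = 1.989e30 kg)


M = 21.8 * 1.989e30 kg = 4.33602e+31 kg. rs = 2GM/c^2 = 2 * 6.674e-11 * 4.33602e+31 / (3e8)^2 = 64307.9944

64307.9944 m


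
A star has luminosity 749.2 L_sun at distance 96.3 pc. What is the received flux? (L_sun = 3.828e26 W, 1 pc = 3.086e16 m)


F = L / (4*pi*d^2) = 2.868e+29 / (4*pi*(2.972e+18)^2) = 2.584e-09

2.584e-09 W/m^2


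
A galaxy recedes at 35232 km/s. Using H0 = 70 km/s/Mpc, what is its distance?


d = v / H0 = 35232 / 70 = 503.3143

503.3143 Mpc


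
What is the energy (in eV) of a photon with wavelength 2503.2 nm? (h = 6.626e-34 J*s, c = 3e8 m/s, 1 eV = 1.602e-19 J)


E = hc/lambda = 6.626e-34 * 3e8 / 2.503e-06 = 7.941e-20 J = 0.4957 eV

0.4957 eV


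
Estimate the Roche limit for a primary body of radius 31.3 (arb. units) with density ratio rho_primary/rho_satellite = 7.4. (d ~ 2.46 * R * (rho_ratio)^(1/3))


d_Roche = 2.46 * 31.3 * 7.4^(1/3) = 150.0456

150.0456


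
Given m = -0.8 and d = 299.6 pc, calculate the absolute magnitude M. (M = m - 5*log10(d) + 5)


M = m - 5*log10(d) + 5 = -0.8 - 5*log10(299.6) + 5 = -8.1827

-8.1827


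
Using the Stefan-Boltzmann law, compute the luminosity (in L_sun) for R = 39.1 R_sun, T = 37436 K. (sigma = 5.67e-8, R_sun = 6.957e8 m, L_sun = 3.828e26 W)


R = 39.1 * 6.957e8 m = 2.720187e+10 m. L = 4*pi*R^2*sigma*T^4 = 4*pi*(2.720187e+10)^2 * 5.67e-8 * 37436^4 = 1.035495459e+33 W. L/L_sun = 1.035495459e+33 / 3.828e26 = 2.705e+06

2.705e+06 L_sun


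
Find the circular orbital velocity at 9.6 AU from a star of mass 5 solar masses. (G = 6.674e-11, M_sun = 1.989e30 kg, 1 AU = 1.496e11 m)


v = sqrt(GM/r) = sqrt(6.674e-11 * 9.945e+30 / 1.436e+12) = 21497.8031

21497.8031 m/s


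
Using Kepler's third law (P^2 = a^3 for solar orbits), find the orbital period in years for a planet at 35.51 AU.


P = a^(3/2) = 35.51^1.5 = 211.605

211.605 years


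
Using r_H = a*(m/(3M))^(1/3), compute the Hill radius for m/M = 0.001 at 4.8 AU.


r_H = a * (m/3M)^(1/3) = 4.8 * (0.001/3)^(1/3) = 0.3328

0.3328 AU


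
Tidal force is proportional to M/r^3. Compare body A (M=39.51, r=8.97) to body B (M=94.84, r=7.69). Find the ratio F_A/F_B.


Ratio = (M1/r1^3) / (M2/r2^3) = (39.51/8.97^3) / (94.84/7.69^3) = 0.2625

0.2625


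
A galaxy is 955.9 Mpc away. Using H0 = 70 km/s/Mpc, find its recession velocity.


v = H0 * d = 70 * 955.9 = 66913.0

66913.0 km/s


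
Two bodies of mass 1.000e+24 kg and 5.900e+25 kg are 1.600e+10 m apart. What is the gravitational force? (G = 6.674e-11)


F = G*m1*m2/r^2 = 6.674e-11 * 1.000e+24 * 5.900e+25 / (1.600e+10)^2 = 6.674e-11 * 5.900e+49 / 2.560e+20 = 1.538e+19

1.538e+19 N


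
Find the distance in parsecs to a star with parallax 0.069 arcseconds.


d = 1/p = 1/0.069 = 14.4928

14.4928 pc


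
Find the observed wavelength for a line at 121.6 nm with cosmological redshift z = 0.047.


lam_obs = lam_emit * (1 + z) = 121.6 * (1 + 0.047) = 127.3152

127.3152 nm


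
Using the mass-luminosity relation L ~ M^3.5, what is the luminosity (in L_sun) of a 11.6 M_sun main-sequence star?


L/L_sun = (M/M_sun)^3.5 = 11.6^3.5 = 5316.2202

5316.2202 L_sun


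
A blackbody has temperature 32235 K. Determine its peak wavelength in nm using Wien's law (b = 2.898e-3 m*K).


lam_max = b / T = 2.898e-3 / 32235 = 8.990e-08 m = 89.9023 nm

89.9023 nm


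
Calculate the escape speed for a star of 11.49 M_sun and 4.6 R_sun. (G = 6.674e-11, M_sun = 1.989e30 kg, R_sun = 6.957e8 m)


M = 11.49 * 1.989e30 kg = 2.285361e+31 kg; R = 4.6 * 6.957e8 m = 3.20022e+09 m. v_esc = sqrt(2GM/R) = sqrt(2 * 6.674e-11 * 2.285361e+31 / 3.20022e+09) = 976327.6466

976327.6466 m/s


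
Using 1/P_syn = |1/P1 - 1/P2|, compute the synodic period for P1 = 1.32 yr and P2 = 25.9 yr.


1/P_syn = |1/P1 - 1/P2| = |1/1.32 - 1/25.9| => P_syn = 1.3909

1.3909 years


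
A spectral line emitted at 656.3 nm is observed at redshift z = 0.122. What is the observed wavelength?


lam_obs = lam_emit * (1 + z) = 656.3 * (1 + 0.122) = 736.3686

736.3686 nm


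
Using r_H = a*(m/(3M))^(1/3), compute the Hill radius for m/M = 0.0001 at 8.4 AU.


r_H = a * (m/3M)^(1/3) = 8.4 * (0.0001/3)^(1/3) = 0.2703

0.2703 AU


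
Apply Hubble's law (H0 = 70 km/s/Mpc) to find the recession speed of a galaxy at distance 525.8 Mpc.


v = H0 * d = 70 * 525.8 = 36806.0

36806.0 km/s


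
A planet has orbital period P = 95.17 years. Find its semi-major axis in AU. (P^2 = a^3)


a = P^(2/3) = 95.17^(2/3) = 20.8449

20.8449 AU


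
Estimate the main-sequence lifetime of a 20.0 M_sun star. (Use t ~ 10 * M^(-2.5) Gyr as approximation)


t = 10 * M^(-2.5) = 10 * 20.0^(-2.5) = 0.0056

0.0056 Gyr


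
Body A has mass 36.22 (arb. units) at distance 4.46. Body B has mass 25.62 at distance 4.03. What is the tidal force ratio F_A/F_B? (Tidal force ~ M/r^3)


Ratio = (M1/r1^3) / (M2/r2^3) = (36.22/4.46^3) / (25.62/4.03^3) = 1.043

1.043


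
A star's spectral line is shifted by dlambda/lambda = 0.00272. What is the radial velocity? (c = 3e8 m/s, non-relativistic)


v = (dlambda/lambda) * c = 0.00272 * 3e8 = 816000.0

816000.0 m/s


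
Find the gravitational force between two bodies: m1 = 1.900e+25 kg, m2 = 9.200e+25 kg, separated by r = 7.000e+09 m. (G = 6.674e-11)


F = G*m1*m2/r^2 = 6.674e-11 * 1.900e+25 * 9.200e+25 / (7.000e+09)^2 = 6.674e-11 * 1.748e+51 / 4.900e+19 = 2.381e+21

2.381e+21 N


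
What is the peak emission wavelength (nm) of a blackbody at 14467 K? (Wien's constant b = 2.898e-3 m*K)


lam_max = b / T = 2.898e-3 / 14467 = 2.003e-07 m = 200.318 nm

200.318 nm


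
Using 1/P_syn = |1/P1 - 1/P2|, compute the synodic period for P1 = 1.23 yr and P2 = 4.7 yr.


1/P_syn = |1/P1 - 1/P2| = |1/1.23 - 1/4.7| => P_syn = 1.666

1.666 years
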